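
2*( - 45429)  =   - 90858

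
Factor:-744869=- 137^1*5437^1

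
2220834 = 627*3542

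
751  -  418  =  333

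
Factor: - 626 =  - 2^1* 313^1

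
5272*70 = 369040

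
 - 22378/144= -156 + 43/72 = - 155.40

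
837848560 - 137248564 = 700599996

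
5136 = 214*24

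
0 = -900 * 0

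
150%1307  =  150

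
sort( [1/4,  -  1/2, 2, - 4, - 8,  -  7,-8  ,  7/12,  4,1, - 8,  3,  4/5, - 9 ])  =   [ - 9, -8,-8 ,-8 ,  -  7,-4, - 1/2,1/4,7/12,4/5,  1, 2,3, 4 ]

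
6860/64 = 107 + 3/16 = 107.19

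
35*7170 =250950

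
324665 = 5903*55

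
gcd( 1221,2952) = 3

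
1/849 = 1/849 = 0.00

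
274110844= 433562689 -159451845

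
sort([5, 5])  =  [5, 5 ] 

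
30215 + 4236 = 34451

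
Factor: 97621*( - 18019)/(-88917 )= 1759032799/88917 = 3^ ( - 1)*37^1 * 41^1*107^(-1)*277^ ( - 1) * 487^1 * 2381^1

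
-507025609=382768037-889793646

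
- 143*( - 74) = 10582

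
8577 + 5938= 14515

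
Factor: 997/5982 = 1/6 = 2^( - 1) *3^(-1)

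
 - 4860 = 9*(- 540 )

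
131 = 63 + 68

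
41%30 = 11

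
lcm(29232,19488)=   58464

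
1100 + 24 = 1124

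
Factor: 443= 443^1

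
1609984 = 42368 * 38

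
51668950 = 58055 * 890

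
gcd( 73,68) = 1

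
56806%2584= 2542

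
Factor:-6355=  - 5^1* 31^1*41^1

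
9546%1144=394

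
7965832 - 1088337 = 6877495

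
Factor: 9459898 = 2^1*7^1*31^1*71^1*307^1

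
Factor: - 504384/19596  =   - 592/23 = - 2^4*23^( - 1) * 37^1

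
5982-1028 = 4954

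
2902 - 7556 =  - 4654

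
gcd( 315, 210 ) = 105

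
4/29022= 2/14511 = 0.00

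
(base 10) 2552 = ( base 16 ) 9f8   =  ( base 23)4im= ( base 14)D04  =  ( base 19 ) 716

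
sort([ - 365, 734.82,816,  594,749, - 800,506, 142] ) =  [ - 800, - 365, 142,506, 594,734.82, 749, 816 ] 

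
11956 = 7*1708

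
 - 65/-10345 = 13/2069 = 0.01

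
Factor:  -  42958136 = -2^3*13^1*59^1  *  7001^1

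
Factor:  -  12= - 2^2*3^1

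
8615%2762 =329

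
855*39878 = 34095690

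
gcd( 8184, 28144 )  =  8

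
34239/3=11413= 11413.00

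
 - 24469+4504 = -19965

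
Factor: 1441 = 11^1*131^1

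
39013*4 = 156052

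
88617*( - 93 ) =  - 8241381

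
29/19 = 29/19 = 1.53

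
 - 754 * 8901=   -  6711354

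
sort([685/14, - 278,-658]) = [-658, - 278,  685/14]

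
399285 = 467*855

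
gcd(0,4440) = 4440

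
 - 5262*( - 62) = 326244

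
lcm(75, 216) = 5400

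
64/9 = 64/9  =  7.11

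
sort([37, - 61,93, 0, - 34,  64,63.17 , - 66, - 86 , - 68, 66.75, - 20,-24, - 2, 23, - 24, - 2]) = [ - 86, - 68,  -  66,  -  61, - 34, - 24,- 24 , - 20,  -  2,-2,  0,23, 37,63.17, 64,66.75, 93 ]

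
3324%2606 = 718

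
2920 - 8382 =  - 5462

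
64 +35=99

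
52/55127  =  52/55127 = 0.00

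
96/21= 32/7 = 4.57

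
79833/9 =26611/3  =  8870.33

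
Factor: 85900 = 2^2*5^2  *859^1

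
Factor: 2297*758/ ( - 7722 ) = -870563/3861 = - 3^( - 3)*11^( - 1)*13^( - 1) * 379^1*2297^1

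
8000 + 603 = 8603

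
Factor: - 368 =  - 2^4*23^1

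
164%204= 164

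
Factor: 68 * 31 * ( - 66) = -139128 = - 2^3*3^1*11^1 * 17^1*31^1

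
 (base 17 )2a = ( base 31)1d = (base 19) 26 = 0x2c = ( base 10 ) 44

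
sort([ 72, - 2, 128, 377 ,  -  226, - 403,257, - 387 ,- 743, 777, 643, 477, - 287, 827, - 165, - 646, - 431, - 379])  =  [ - 743, - 646, - 431, - 403, - 387,  -  379, - 287, - 226, -165 , - 2, 72, 128, 257, 377, 477, 643,777,827]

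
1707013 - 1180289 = 526724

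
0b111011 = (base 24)2b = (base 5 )214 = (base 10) 59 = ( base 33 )1Q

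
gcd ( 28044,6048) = 36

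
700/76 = 9 +4/19= 9.21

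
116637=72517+44120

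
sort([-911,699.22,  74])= [-911, 74,699.22] 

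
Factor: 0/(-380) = 0^1  =  0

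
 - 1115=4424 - 5539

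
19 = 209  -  190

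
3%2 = 1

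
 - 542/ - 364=271/182 = 1.49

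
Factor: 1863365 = 5^1*7^1*53239^1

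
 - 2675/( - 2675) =1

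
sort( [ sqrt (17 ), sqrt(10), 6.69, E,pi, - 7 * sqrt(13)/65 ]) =[ - 7* sqrt( 13)/65, E, pi,sqrt( 10 ),  sqrt(17 ), 6.69 ]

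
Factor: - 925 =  - 5^2 * 37^1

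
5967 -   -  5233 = 11200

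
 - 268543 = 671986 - 940529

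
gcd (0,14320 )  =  14320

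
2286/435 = 5 + 37/145  =  5.26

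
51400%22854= 5692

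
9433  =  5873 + 3560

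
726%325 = 76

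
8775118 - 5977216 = 2797902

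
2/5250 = 1/2625 = 0.00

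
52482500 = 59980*875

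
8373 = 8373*1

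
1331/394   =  3  +  149/394 = 3.38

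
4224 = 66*64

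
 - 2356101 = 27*( - 87263 ) 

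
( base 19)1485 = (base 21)J3I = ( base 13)3B0A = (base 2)10000100001100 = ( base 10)8460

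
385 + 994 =1379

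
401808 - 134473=267335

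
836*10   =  8360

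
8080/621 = 13  +  7/621 = 13.01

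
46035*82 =3774870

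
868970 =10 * 86897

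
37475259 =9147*4097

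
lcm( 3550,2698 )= 67450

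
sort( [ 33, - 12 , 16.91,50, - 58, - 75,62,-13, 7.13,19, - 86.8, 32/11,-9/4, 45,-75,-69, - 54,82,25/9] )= [ - 86.8, - 75, -75, - 69, - 58, - 54 , - 13, - 12, - 9/4, 25/9,32/11, 7.13,16.91,19, 33,45, 50,62, 82]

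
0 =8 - 8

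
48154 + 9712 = 57866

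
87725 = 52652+35073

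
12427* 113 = 1404251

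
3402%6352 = 3402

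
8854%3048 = 2758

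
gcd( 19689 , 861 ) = 3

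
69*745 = 51405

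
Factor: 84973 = 7^1* 61^1*199^1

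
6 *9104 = 54624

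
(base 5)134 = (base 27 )1H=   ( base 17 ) 2A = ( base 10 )44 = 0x2C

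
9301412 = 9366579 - 65167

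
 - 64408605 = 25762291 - 90170896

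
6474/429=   15 + 1/11 = 15.09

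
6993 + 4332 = 11325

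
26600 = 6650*4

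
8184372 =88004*93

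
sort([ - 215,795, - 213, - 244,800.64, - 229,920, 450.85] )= [ - 244, - 229, - 215,-213,450.85,795,800.64,920 ]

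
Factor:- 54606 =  - 2^1*3^1 * 19^1 * 479^1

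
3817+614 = 4431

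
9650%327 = 167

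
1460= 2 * 730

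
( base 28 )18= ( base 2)100100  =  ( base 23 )1D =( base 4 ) 210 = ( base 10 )36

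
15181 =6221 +8960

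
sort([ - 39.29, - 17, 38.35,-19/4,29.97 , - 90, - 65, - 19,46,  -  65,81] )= [ -90, - 65, - 65, - 39.29, - 19, -17, - 19/4 , 29.97,38.35,46, 81]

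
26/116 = 13/58 = 0.22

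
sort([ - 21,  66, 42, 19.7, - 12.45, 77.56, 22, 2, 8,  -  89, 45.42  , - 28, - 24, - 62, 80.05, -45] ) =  [ - 89,-62, - 45 , - 28, - 24, - 21, - 12.45,2, 8 , 19.7, 22,42, 45.42,66, 77.56, 80.05 ]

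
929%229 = 13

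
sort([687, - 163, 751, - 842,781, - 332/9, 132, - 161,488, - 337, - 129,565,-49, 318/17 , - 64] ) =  [ - 842, - 337 , - 163, - 161, - 129, - 64, - 49,  -  332/9,318/17,132,488,565,687,751, 781 ] 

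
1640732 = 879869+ 760863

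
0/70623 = 0=0.00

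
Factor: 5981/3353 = 7^( - 1)*479^( - 1)*5981^1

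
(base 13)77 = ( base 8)142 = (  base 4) 1202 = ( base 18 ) 58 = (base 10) 98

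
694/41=694/41 = 16.93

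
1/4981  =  1/4981 = 0.00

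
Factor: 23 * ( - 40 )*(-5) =4600 = 2^3* 5^2*23^1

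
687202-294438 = 392764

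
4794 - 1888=2906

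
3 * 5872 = 17616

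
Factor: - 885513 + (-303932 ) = -5^1*23^1*10343^1 = -1189445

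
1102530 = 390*2827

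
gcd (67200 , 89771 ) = 1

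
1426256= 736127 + 690129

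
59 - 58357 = -58298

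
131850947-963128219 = - 831277272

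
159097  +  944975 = 1104072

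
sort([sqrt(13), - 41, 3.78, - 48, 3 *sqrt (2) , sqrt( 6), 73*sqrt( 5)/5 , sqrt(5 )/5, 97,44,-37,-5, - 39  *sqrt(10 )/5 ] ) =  [-48,-41,-37,  -  39*sqrt(10)/5,-5,sqrt( 5 ) /5,sqrt ( 6), sqrt ( 13), 3.78, 3*sqrt(2),73  *  sqrt(5)/5,44, 97] 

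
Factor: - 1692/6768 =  - 2^( - 2)= - 1/4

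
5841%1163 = 26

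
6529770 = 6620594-90824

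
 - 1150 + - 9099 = -10249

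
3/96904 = 3/96904= 0.00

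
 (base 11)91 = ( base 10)100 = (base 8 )144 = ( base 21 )4G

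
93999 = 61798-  - 32201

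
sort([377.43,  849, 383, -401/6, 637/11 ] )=[  -  401/6, 637/11, 377.43, 383,849 ]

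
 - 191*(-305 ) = 58255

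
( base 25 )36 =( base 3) 10000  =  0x51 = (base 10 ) 81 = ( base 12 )69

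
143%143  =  0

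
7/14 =1/2 =0.50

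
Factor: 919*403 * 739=13^1*31^1 * 739^1*919^1=273693823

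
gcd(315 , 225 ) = 45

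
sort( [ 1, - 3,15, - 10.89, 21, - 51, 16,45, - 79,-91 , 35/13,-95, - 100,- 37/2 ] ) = [ - 100, - 95, - 91,-79, - 51, - 37/2, - 10.89, - 3,1,35/13, 15,16,21,45 ]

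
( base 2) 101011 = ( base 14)31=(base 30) 1D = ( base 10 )43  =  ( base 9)47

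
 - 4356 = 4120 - 8476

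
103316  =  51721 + 51595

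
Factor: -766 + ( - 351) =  -1117 = - 1117^1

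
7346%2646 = 2054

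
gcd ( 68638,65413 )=1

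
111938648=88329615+23609033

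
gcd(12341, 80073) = 287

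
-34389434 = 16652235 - 51041669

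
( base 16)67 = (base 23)4B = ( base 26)3P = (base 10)103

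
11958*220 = 2630760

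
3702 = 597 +3105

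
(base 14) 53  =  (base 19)3G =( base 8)111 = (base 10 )73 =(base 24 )31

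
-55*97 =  - 5335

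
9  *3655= 32895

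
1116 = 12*93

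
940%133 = 9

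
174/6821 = 174/6821 = 0.03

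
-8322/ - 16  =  520 + 1/8  =  520.12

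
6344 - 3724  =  2620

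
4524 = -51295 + 55819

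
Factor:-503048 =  - 2^3*7^1*13^1 *691^1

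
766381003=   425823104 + 340557899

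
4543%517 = 407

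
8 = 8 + 0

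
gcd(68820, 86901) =3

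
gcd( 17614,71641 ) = 1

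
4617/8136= 513/904 = 0.57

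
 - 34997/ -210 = 34997/210 = 166.65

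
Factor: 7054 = 2^1*3527^1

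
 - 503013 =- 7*71859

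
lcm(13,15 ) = 195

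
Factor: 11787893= 13^1 * 313^1*2897^1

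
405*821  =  332505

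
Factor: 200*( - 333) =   -  66600  =  -2^3*3^2*5^2*37^1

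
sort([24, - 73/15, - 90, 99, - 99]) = [ - 99, - 90, - 73/15,  24,99 ]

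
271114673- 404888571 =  - 133773898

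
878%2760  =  878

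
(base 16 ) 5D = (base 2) 1011101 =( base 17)58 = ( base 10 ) 93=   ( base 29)36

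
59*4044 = 238596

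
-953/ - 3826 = 953/3826 = 0.25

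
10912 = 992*11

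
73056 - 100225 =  - 27169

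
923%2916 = 923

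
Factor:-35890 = -2^1*5^1*37^1*97^1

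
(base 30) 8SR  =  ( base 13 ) 3897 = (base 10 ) 8067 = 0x1f83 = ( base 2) 1111110000011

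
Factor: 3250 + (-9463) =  - 6213 = -3^1*19^1*109^1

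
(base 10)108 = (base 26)44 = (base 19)5d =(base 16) 6c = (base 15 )73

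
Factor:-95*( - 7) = 5^1*7^1*19^1= 665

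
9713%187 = 176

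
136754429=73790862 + 62963567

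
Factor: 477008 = 2^4*7^1*4259^1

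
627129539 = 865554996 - 238425457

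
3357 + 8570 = 11927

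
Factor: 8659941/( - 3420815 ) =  - 3^1 * 5^( - 1)*71^1*109^1*373^1*684163^( -1)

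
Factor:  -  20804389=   -  43^1*211^1*2293^1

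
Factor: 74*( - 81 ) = -5994 = - 2^1*3^4*37^1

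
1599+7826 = 9425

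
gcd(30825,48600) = 225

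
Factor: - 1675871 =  - 67^1*25013^1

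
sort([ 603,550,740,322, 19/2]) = [ 19/2,  322,550, 603,740 ]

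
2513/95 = 2513/95 = 26.45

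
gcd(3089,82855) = 1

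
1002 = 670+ 332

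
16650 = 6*2775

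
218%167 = 51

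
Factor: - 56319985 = -5^1*23^2* 107^1*199^1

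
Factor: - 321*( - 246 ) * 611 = 2^1*3^2*13^1*41^1*47^1*107^1 = 48248226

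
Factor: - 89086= - 2^1*44543^1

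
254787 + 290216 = 545003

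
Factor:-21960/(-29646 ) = 20/27 = 2^2*3^( - 3 )*5^1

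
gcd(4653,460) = 1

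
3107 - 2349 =758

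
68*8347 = 567596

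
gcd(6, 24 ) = 6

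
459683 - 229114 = 230569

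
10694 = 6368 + 4326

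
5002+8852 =13854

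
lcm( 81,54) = 162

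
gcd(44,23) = 1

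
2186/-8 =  - 1093/4 =- 273.25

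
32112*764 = 24533568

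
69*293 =20217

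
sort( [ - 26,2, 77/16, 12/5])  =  [ - 26,2, 12/5, 77/16] 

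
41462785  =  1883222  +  39579563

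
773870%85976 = 86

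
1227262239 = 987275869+239986370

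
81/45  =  9/5=1.80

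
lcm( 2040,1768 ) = 26520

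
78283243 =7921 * 9883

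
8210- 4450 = 3760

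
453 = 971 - 518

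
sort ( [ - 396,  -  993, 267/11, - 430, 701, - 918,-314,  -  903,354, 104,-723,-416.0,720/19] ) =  [ - 993, -918, - 903,  -  723 , - 430,-416.0,  -  396, - 314, 267/11, 720/19, 104, 354,701]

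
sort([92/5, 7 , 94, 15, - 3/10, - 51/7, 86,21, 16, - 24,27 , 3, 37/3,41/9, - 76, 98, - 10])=[ - 76, - 24, - 10, - 51/7,-3/10,3,41/9, 7,37/3,15,16,  92/5,21,27,86,94, 98]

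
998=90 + 908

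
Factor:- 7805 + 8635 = 830 = 2^1*5^1*83^1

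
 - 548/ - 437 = 548/437 = 1.25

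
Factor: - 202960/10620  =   - 172/9  =  - 2^2 *3^(-2)*43^1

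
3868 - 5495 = -1627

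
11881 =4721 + 7160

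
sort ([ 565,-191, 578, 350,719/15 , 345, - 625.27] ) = [ - 625.27,-191, 719/15 , 345, 350,565, 578] 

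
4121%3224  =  897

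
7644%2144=1212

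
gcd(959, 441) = 7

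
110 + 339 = 449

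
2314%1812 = 502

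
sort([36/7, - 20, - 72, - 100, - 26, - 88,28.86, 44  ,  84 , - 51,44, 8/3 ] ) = [ - 100, - 88, - 72,-51, - 26, - 20, 8/3,  36/7, 28.86 , 44, 44, 84 ]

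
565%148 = 121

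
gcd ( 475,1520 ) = 95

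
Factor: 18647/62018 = 2^( - 1)*11^(  -  1)*29^1 * 643^1*2819^ ( - 1)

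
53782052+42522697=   96304749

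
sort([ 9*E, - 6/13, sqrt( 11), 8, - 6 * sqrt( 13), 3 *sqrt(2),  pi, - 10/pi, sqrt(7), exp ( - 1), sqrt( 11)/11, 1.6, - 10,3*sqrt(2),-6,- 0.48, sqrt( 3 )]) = [ - 6 * sqrt( 13), - 10,-6, - 10/pi,  -  0.48,  -  6/13, sqrt ( 11 )/11, exp(-1), 1.6,sqrt (3 ) , sqrt(7), pi, sqrt ( 11 ),3*sqrt( 2),3*sqrt ( 2),8, 9*E]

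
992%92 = 72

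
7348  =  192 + 7156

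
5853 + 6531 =12384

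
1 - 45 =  - 44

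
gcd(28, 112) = 28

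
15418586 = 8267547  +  7151039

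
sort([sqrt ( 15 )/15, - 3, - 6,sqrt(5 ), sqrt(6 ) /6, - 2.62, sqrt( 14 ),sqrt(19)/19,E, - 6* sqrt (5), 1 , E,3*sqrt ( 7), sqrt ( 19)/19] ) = [ - 6*sqrt(  5), - 6, - 3, - 2.62,sqrt(19 ) /19, sqrt(19)/19, sqrt(15 ) /15,sqrt ( 6) /6,1, sqrt( 5 ), E, E,sqrt ( 14 ),3*sqrt( 7)]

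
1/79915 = 1/79915  =  0.00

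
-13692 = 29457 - 43149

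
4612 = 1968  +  2644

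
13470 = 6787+6683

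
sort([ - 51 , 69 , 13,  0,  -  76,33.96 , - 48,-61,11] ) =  [ - 76, - 61,-51  , - 48, 0, 11, 13,  33.96,69] 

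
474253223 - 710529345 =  - 236276122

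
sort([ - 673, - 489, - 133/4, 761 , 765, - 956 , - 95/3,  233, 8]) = [ - 956 , - 673,-489,- 133/4,- 95/3,8, 233,761,765]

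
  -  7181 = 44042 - 51223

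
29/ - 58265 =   -  29/58265  =  -0.00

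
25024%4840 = 824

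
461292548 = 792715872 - 331423324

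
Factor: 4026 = 2^1* 3^1*11^1*61^1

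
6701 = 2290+4411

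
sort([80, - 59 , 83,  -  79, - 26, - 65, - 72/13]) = [ - 79, - 65, - 59,-26, - 72/13 , 80,83] 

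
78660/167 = 78660/167 = 471.02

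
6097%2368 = 1361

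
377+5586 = 5963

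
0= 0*23784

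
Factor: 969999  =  3^1*323333^1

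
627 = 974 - 347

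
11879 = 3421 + 8458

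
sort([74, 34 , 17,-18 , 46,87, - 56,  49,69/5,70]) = [ - 56, - 18,69/5, 17,34,46,49,  70  ,  74,87]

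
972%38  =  22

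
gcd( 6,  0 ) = 6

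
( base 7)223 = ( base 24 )4J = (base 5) 430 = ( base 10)115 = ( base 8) 163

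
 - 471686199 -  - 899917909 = 428231710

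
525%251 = 23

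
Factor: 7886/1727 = 2^1 * 11^( - 1)*157^( - 1)*3943^1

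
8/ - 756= - 1 + 187/189= - 0.01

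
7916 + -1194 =6722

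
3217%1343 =531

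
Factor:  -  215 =  -  5^1* 43^1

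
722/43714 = 361/21857 = 0.02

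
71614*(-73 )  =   - 5227822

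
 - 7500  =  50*( - 150 ) 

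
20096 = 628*32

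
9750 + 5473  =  15223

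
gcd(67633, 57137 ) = 1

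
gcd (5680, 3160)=40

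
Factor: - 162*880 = -142560 = - 2^5* 3^4 * 5^1*11^1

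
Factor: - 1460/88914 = - 2^1*3^(-1)*5^1*7^(-1)*29^ ( - 1 ) = -10/609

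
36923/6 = 6153+ 5/6 = 6153.83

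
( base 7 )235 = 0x7C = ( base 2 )1111100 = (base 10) 124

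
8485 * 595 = 5048575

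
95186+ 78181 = 173367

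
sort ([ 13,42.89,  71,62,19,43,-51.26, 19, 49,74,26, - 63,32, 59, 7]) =[ - 63, - 51.26,7, 13,  19,19,26, 32,42.89,43,49,59,62,  71,74] 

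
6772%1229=627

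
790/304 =2 + 91/152  =  2.60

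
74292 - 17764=56528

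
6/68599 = 6/68599= 0.00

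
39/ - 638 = -1 + 599/638= - 0.06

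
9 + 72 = 81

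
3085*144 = 444240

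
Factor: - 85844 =- 2^2*11^1*1951^1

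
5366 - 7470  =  -2104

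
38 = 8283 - 8245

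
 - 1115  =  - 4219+3104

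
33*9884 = 326172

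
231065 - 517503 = -286438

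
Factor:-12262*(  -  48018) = 2^2*3^1 * 53^1 * 151^1*6131^1 = 588796716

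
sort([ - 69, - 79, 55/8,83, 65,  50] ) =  [ - 79, - 69,55/8, 50, 65,  83]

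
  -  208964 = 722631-931595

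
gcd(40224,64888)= 8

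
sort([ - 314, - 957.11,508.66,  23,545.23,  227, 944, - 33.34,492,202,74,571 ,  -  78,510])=[-957.11, - 314, - 78, - 33.34, 23,74,202,227,492,508.66,510, 545.23,571,944]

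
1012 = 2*506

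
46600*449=20923400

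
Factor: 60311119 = 11^2 * 498439^1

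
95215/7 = 95215/7=13602.14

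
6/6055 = 6/6055 = 0.00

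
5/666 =5/666  =  0.01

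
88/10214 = 44/5107 = 0.01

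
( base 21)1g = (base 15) 27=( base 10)37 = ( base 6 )101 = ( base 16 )25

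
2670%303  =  246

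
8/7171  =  8/7171=0.00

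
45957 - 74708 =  - 28751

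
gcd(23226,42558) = 6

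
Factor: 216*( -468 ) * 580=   - 58631040 = -2^7*3^5*5^1 * 13^1 * 29^1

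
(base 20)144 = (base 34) E8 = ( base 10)484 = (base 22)100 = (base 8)744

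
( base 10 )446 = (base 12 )312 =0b110111110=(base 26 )H4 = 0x1be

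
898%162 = 88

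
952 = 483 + 469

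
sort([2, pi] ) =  [2,pi]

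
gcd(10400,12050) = 50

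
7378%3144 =1090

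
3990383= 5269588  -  1279205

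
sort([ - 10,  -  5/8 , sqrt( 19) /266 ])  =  [ - 10 , - 5/8,sqrt(19 )/266 ] 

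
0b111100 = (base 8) 74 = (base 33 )1R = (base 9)66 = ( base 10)60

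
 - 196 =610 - 806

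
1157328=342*3384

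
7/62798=7/62798=0.00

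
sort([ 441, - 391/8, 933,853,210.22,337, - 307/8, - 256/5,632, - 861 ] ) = [ -861, - 256/5, - 391/8,- 307/8,210.22,337,441,632,853,933 ] 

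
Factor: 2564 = 2^2* 641^1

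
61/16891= 61/16891= 0.00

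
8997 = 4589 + 4408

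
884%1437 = 884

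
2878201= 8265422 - 5387221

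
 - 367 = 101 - 468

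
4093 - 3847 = 246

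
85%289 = 85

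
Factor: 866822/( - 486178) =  - 961/539= - 7^( - 2)* 11^( - 1) * 31^2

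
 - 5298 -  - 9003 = 3705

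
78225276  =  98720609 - 20495333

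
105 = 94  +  11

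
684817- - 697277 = 1382094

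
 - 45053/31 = - 45053/31= -1453.32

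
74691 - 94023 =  -19332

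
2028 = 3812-1784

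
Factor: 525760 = 2^6 *5^1*31^1*53^1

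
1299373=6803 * 191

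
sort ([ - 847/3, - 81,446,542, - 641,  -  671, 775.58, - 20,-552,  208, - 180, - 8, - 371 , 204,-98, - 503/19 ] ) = [ - 671, - 641, - 552,- 371, -847/3, - 180,  -  98,-81, - 503/19, - 20,-8,  204, 208,446, 542,775.58] 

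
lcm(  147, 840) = 5880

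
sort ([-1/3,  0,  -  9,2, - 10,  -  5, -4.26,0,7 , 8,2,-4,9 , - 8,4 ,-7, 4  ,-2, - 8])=[ -10 , - 9, - 8,-8, -7, - 5,-4.26, - 4, - 2,-1/3,0,0, 2,  2,4,4 , 7,8,9]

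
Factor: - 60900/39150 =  - 14/9 = - 2^1*3^( - 2)*7^1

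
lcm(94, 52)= 2444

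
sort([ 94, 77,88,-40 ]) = [ - 40,77,88, 94] 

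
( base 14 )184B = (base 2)1000100011011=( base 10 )4379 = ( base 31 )4H8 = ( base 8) 10433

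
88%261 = 88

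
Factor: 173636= 2^2*83^1*523^1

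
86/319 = 86/319 =0.27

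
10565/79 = 10565/79 = 133.73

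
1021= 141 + 880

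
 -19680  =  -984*20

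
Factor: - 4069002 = - 2^1*3^1*7^1*19^1*5099^1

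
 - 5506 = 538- 6044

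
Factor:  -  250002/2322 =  - 3^( - 1 )*17^1 * 19^1 = - 323/3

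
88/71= 1 + 17/71 = 1.24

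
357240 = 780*458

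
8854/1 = 8854 = 8854.00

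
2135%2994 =2135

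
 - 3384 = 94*( - 36)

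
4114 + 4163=8277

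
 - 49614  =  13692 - 63306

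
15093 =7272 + 7821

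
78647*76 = 5977172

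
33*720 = 23760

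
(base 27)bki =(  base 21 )J99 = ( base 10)8577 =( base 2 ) 10000110000001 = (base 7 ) 34002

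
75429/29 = 2601 = 2601.00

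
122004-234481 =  - 112477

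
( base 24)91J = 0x146B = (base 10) 5227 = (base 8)12153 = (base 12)3037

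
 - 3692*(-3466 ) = 12796472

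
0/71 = 0 = 0.00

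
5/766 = 5/766=0.01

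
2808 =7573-4765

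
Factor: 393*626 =246018 = 2^1*3^1*131^1*313^1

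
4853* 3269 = 15864457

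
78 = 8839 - 8761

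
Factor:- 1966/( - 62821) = 2^1*11^( - 1 )*983^1 * 5711^( - 1) 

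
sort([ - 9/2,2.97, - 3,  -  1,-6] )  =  [-6, - 9/2, - 3, - 1,2.97] 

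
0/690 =0 = 0.00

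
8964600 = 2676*3350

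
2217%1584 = 633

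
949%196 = 165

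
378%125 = 3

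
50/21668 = 25/10834  =  0.00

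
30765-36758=-5993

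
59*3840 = 226560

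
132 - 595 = - 463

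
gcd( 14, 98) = 14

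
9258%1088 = 554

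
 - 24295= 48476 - 72771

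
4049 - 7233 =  - 3184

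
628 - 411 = 217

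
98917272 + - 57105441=41811831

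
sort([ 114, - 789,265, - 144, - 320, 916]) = [ - 789, - 320, - 144,114,  265,916 ] 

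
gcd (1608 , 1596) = 12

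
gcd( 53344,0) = 53344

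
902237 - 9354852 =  - 8452615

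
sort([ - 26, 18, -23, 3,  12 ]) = [ - 26, - 23,3 , 12, 18 ] 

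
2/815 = 2/815 = 0.00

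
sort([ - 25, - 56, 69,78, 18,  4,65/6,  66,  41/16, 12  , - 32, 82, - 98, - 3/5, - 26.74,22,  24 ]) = [ -98, - 56,  -  32, - 26.74,- 25, - 3/5, 41/16, 4, 65/6, 12, 18,22,24,  66,69,  78,82 ]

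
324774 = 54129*6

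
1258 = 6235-4977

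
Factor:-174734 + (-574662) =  - 2^2*187349^1 = - 749396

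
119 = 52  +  67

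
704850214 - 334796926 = 370053288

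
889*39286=34925254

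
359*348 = 124932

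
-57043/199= - 57043/199 = - 286.65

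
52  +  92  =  144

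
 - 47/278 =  - 47/278 =- 0.17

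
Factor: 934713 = 3^3*13^1 *2663^1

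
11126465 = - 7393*( - 1505) 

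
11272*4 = 45088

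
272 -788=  - 516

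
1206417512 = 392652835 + 813764677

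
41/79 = 41/79 = 0.52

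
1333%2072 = 1333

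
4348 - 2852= 1496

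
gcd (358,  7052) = 2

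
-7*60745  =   - 425215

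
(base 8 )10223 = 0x1093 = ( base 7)15241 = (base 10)4243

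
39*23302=908778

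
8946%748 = 718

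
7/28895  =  7/28895=0.00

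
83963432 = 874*96068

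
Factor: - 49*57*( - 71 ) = 198303 = 3^1*7^2*19^1 * 71^1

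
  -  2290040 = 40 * ( - 57251 ) 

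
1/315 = 1/315 = 0.00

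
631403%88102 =14689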